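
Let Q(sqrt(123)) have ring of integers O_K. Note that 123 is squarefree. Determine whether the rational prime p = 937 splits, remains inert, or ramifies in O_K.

Since 123 ≢ 1 mod 4, the ring of integers is ℤ[√123] with discriminant 4·123 = 492.
937 ∤ 492, so 937 is unramified.
Euler's criterion: 123^468 mod 937 = 936. Thus (123|937) = -1.
Legendre symbol -1 ⇒ 937 is inert.

inert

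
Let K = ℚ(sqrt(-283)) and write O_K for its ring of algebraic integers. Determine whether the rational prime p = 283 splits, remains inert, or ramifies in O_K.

ramified

-283 mod 4 = 1, hence disc K = -283 and O_K = ℤ[(1+√-283)/2].
Ramification test: 283 | -283. The prime 283 ramifies in K.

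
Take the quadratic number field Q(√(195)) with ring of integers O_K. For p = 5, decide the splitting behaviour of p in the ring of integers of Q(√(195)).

ramified — (5) = 𝔭²

d = 195 ≡ 3 (mod 4), so O_K = ℤ[√195] and disc(K) = 4d = 780.
disc(K) = 780 = 5·156, so p = 5 is ramified.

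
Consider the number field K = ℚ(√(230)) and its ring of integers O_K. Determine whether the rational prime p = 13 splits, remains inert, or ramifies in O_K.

d = 230 ≡ 2 (mod 4), so O_K = ℤ[√230] and disc(K) = 4d = 920.
13 ∤ 920, so 13 is unramified.
Compute (230/13) via Euler: 9^((13-1)/2) mod 13 = 1, so (230/13) = 1.
Legendre symbol 1 ⇒ 13 is split.

13 splits in O_K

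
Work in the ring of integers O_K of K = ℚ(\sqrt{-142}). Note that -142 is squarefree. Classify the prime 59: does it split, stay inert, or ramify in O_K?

-142 mod 4 = 2, hence disc K = 4·(-142) = -568 and O_K = ℤ[√-142].
disc(K) = -568 is not divisible by 59; 59 is unramified.
Euler's criterion: (-142)^29 mod 59 = 1. Thus (-142|59) = 1.
Legendre symbol 1 ⇒ 59 is split.

splits completely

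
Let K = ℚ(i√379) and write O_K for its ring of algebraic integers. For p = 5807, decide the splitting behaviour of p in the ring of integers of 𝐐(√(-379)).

Since -379 ≡ 1 mod 4, the ring of integers is ℤ[(1+√-379)/2] with discriminant -379.
disc(K) = -379 is not divisible by 5807; 5807 is unramified.
(-379/5807) = 5428^2903 mod 5807 = 5806, giving Legendre symbol -1.
d is a non-residue mod p, hence 5807 remains inert in O_K.

remains prime (inert)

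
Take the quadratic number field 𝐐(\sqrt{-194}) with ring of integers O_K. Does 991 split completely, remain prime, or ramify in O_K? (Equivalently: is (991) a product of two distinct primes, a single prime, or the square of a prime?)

Since -194 ≢ 1 mod 4, the ring of integers is ℤ[√-194] with discriminant 4·(-194) = -776.
991 ∤ -776, so 991 is unramified.
Euler's criterion: (-194)^495 mod 991 = 1. Thus (-194|991) = 1.
Legendre symbol 1 ⇒ 991 is split.

split — (991) = 𝔭₁𝔭₂ with 𝔭₁ ≠ 𝔭₂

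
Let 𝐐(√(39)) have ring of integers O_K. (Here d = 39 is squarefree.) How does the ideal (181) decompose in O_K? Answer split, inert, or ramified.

p splits

Since 39 ≢ 1 mod 4, the ring of integers is ℤ[√39] with discriminant 4·39 = 156.
181 ∤ 156, so 181 is unramified.
Legendre symbol by Euler's criterion: (39/181) ≡ 39^90 ≡ 1 (mod 181), i.e. (39/181) = 1.
d is a quadratic residue mod p, hence 181 splits in O_K.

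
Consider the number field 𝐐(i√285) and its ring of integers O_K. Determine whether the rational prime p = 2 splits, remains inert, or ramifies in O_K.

-285 mod 4 = 3, hence disc K = 4·(-285) = -1140 and O_K = ℤ[√-285].
Ramification test: 2 | -1140. The prime 2 ramifies in K.

ramifies in O_K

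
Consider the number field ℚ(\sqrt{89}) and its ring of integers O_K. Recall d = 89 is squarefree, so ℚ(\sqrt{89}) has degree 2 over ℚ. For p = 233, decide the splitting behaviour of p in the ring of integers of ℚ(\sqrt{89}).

89 mod 4 = 1, hence disc K = 89 and O_K = ℤ[(1+√89)/2].
Since gcd(233, 89) = 1 the prime 233 does not ramify.
(89/233) = 89^116 mod 233 = 1, giving Legendre symbol 1.
(89/233) = 1, so 233 splits.

split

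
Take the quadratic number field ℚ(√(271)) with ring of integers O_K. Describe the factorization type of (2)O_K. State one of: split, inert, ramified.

2 is ramified

d = 271 ≡ 3 (mod 4), so O_K = ℤ[√271] and disc(K) = 4d = 1084.
2 divides disc(K) = 1084, so 2 ramifies.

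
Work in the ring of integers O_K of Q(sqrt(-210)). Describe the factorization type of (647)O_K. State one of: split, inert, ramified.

-210 mod 4 = 2, hence disc K = 4·(-210) = -840 and O_K = ℤ[√-210].
Since gcd(647, -840) = 1 the prime 647 does not ramify.
Euler's criterion: (-210)^323 mod 647 = 1. Thus (-210|647) = 1.
(-210/647) = 1, so 647 splits.

split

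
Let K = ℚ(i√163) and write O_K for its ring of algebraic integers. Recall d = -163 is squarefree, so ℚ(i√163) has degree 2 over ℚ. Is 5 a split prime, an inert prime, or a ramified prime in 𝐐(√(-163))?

-163 mod 4 = 1, hence disc K = -163 and O_K = ℤ[(1+√-163)/2].
Since gcd(5, -163) = 1 the prime 5 does not ramify.
Euler's criterion: (-163)^2 mod 5 = 4. Thus (-163|5) = -1.
Legendre symbol -1 ⇒ 5 is inert.

p is inert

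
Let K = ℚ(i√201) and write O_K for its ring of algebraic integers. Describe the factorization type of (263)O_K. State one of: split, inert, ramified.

-201 mod 4 = 3, hence disc K = 4·(-201) = -804 and O_K = ℤ[√-201].
disc(K) = -804 is not divisible by 263; 263 is unramified.
Compute (-201/263) via Euler: 62^((263-1)/2) mod 263 = 1, so (-201/263) = 1.
Legendre symbol 1 ⇒ 263 is split.

split — (263) = 𝔭₁𝔭₂ with 𝔭₁ ≠ 𝔭₂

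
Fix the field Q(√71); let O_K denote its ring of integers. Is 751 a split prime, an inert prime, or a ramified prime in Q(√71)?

p splits

d = 71 ≡ 3 (mod 4), so O_K = ℤ[√71] and disc(K) = 4d = 284.
Since gcd(751, 284) = 1 the prime 751 does not ramify.
(71/751) = 71^375 mod 751 = 1, giving Legendre symbol 1.
d is a quadratic residue mod p, hence 751 splits in O_K.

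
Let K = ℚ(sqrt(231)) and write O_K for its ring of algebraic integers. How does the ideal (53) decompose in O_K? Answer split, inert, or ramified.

d = 231 ≡ 3 (mod 4), so O_K = ℤ[√231] and disc(K) = 4d = 924.
53 ∤ 924, so 53 is unramified.
Euler's criterion: 231^26 mod 53 = 52. Thus (231|53) = -1.
d is a non-residue mod p, hence 53 remains inert in O_K.

inert — (53) stays prime in O_K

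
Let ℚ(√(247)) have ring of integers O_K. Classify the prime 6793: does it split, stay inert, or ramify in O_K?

6793 splits in O_K

d = 247 ≡ 3 (mod 4), so O_K = ℤ[√247] and disc(K) = 4d = 988.
6793 ∤ 988, so 6793 is unramified.
Compute (247/6793) via Euler: 247^((6793-1)/2) mod 6793 = 1, so (247/6793) = 1.
(247/6793) = 1, so 6793 splits.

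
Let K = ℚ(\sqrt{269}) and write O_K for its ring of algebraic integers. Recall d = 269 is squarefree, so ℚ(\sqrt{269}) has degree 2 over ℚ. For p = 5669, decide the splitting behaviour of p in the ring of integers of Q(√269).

Since 269 ≡ 1 mod 4, the ring of integers is ℤ[(1+√269)/2] with discriminant 269.
disc(K) = 269 is not divisible by 5669; 5669 is unramified.
(269/5669) = 269^2834 mod 5669 = 1, giving Legendre symbol 1.
(269/5669) = 1, so 5669 splits.

5669 splits in O_K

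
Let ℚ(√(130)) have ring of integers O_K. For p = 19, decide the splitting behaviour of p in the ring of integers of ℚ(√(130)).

p splits

130 mod 4 = 2, hence disc K = 4·130 = 520 and O_K = ℤ[√130].
19 ∤ 520, so 19 is unramified.
Euler's criterion: 130^9 mod 19 = 1. Thus (130|19) = 1.
d is a quadratic residue mod p, hence 19 splits in O_K.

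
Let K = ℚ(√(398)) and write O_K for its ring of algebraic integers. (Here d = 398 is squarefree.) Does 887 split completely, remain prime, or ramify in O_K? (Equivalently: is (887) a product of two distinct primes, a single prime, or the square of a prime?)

inert

398 mod 4 = 2, hence disc K = 4·398 = 1592 and O_K = ℤ[√398].
Since gcd(887, 1592) = 1 the prime 887 does not ramify.
Legendre symbol by Euler's criterion: (398/887) ≡ 398^443 ≡ 886 (mod 887), i.e. (398/887) = -1.
(398/887) = -1, so 887 is inert.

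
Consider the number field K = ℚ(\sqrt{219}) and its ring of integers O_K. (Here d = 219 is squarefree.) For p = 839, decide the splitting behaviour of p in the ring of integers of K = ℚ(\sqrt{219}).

d = 219 ≡ 3 (mod 4), so O_K = ℤ[√219] and disc(K) = 4d = 876.
839 ∤ 876, so 839 is unramified.
(219/839) = 219^419 mod 839 = 1, giving Legendre symbol 1.
d is a quadratic residue mod p, hence 839 splits in O_K.

p splits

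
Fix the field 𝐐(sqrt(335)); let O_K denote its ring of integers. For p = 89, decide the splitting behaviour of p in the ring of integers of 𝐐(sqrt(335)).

d = 335 ≡ 3 (mod 4), so O_K = ℤ[√335] and disc(K) = 4d = 1340.
Since gcd(89, 1340) = 1 the prime 89 does not ramify.
Compute (335/89) via Euler: 68^((89-1)/2) mod 89 = 1, so (335/89) = 1.
d is a quadratic residue mod p, hence 89 splits in O_K.

89 splits in O_K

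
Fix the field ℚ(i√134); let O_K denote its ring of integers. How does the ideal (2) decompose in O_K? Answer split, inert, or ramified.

p ramifies

-134 mod 4 = 2, hence disc K = 4·(-134) = -536 and O_K = ℤ[√-134].
2 divides disc(K) = -536, so 2 ramifies.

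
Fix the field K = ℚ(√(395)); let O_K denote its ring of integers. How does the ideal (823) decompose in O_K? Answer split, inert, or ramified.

d = 395 ≡ 3 (mod 4), so O_K = ℤ[√395] and disc(K) = 4d = 1580.
823 ∤ 1580, so 823 is unramified.
Euler's criterion: 395^411 mod 823 = 822. Thus (395|823) = -1.
(395/823) = -1, so 823 is inert.

remains prime (inert)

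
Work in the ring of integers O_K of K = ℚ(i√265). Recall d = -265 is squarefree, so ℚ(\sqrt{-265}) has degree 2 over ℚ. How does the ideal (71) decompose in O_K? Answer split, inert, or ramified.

-265 mod 4 = 3, hence disc K = 4·(-265) = -1060 and O_K = ℤ[√-265].
Since gcd(71, -1060) = 1 the prime 71 does not ramify.
Euler's criterion: (-265)^35 mod 71 = 1. Thus (-265|71) = 1.
(-265/71) = 1, so 71 splits.

71 splits in O_K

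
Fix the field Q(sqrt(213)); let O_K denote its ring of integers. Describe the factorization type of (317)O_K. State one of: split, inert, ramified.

d = 213 ≡ 1 (mod 4), so O_K = ℤ[(1+√213)/2] and disc(K) = d = 213.
317 ∤ 213, so 317 is unramified.
Compute (213/317) via Euler: 213^((317-1)/2) mod 317 = 1, so (213/317) = 1.
Legendre symbol 1 ⇒ 317 is split.

317 splits in O_K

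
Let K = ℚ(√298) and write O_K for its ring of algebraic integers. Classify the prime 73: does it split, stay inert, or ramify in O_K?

d = 298 ≡ 2 (mod 4), so O_K = ℤ[√298] and disc(K) = 4d = 1192.
73 ∤ 1192, so 73 is unramified.
Compute (298/73) via Euler: 6^((73-1)/2) mod 73 = 1, so (298/73) = 1.
Legendre symbol 1 ⇒ 73 is split.

split — (73) = 𝔭₁𝔭₂ with 𝔭₁ ≠ 𝔭₂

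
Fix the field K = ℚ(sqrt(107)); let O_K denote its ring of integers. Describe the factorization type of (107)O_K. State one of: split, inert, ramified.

107 is ramified

107 mod 4 = 3, hence disc K = 4·107 = 428 and O_K = ℤ[√107].
Ramification test: 107 | 428. The prime 107 ramifies in K.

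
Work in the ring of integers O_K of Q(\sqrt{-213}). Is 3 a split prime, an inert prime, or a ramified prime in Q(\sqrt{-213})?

d = -213 ≡ 3 (mod 4), so O_K = ℤ[√-213] and disc(K) = 4d = -852.
3 divides disc(K) = -852, so 3 ramifies.

ramifies in O_K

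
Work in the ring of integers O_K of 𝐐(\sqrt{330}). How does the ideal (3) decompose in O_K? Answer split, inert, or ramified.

Since 330 ≢ 1 mod 4, the ring of integers is ℤ[√330] with discriminant 4·330 = 1320.
3 divides disc(K) = 1320, so 3 ramifies.

ramified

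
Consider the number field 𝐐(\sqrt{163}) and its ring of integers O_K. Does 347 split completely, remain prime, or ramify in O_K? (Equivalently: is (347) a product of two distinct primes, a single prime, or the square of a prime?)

163 mod 4 = 3, hence disc K = 4·163 = 652 and O_K = ℤ[√163].
disc(K) = 652 is not divisible by 347; 347 is unramified.
Legendre symbol by Euler's criterion: (163/347) ≡ 163^173 ≡ 346 (mod 347), i.e. (163/347) = -1.
d is a non-residue mod p, hence 347 remains inert in O_K.

inert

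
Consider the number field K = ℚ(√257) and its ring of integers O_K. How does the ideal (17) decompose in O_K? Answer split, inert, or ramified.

257 mod 4 = 1, hence disc K = 257 and O_K = ℤ[(1+√257)/2].
Since gcd(17, 257) = 1 the prime 17 does not ramify.
Compute (257/17) via Euler: 2^((17-1)/2) mod 17 = 1, so (257/17) = 1.
(257/17) = 1, so 17 splits.

splits completely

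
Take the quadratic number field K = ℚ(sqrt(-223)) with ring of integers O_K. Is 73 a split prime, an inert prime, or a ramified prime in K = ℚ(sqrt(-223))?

splits completely

-223 mod 4 = 1, hence disc K = -223 and O_K = ℤ[(1+√-223)/2].
disc(K) = -223 is not divisible by 73; 73 is unramified.
Compute (-223/73) via Euler: 69^((73-1)/2) mod 73 = 1, so (-223/73) = 1.
(-223/73) = 1, so 73 splits.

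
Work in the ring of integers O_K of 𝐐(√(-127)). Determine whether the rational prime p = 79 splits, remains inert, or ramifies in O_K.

Since -127 ≡ 1 mod 4, the ring of integers is ℤ[(1+√-127)/2] with discriminant -127.
Since gcd(79, -127) = 1 the prime 79 does not ramify.
(-127/79) = 31^39 mod 79 = 1, giving Legendre symbol 1.
d is a quadratic residue mod p, hence 79 splits in O_K.

split — (79) = 𝔭₁𝔭₂ with 𝔭₁ ≠ 𝔭₂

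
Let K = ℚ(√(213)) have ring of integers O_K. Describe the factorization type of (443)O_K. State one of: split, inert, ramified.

split — (443) = 𝔭₁𝔭₂ with 𝔭₁ ≠ 𝔭₂

Since 213 ≡ 1 mod 4, the ring of integers is ℤ[(1+√213)/2] with discriminant 213.
disc(K) = 213 is not divisible by 443; 443 is unramified.
Compute (213/443) via Euler: 213^((443-1)/2) mod 443 = 1, so (213/443) = 1.
d is a quadratic residue mod p, hence 443 splits in O_K.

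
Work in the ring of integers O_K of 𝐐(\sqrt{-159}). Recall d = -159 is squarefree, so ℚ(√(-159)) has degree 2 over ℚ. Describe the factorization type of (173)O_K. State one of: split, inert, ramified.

Since -159 ≡ 1 mod 4, the ring of integers is ℤ[(1+√-159)/2] with discriminant -159.
disc(K) = -159 is not divisible by 173; 173 is unramified.
Legendre symbol by Euler's criterion: (-159/173) ≡ (-159)^86 ≡ 1 (mod 173), i.e. (-159/173) = 1.
d is a quadratic residue mod p, hence 173 splits in O_K.

split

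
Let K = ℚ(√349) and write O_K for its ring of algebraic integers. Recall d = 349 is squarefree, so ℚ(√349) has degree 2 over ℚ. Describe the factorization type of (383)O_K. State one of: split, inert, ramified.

d = 349 ≡ 1 (mod 4), so O_K = ℤ[(1+√349)/2] and disc(K) = d = 349.
Since gcd(383, 349) = 1 the prime 383 does not ramify.
(349/383) = 349^191 mod 383 = 382, giving Legendre symbol -1.
(349/383) = -1, so 383 is inert.

p is inert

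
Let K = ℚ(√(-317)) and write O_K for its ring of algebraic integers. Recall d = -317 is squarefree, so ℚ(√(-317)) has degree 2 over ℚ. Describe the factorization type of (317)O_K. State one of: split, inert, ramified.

317 is ramified

-317 mod 4 = 3, hence disc K = 4·(-317) = -1268 and O_K = ℤ[√-317].
disc(K) = -1268 = 317·(-4), so p = 317 is ramified.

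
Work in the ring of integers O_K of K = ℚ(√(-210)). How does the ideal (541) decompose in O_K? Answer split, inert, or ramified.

-210 mod 4 = 2, hence disc K = 4·(-210) = -840 and O_K = ℤ[√-210].
Since gcd(541, -840) = 1 the prime 541 does not ramify.
(-210/541) = 331^270 mod 541 = 540, giving Legendre symbol -1.
(-210/541) = -1, so 541 is inert.

remains prime (inert)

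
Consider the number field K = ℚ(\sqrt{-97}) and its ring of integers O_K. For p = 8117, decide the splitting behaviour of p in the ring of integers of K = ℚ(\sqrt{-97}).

d = -97 ≡ 3 (mod 4), so O_K = ℤ[√-97] and disc(K) = 4d = -388.
Since gcd(8117, -388) = 1 the prime 8117 does not ramify.
Compute (-97/8117) via Euler: 8020^((8117-1)/2) mod 8117 = 1, so (-97/8117) = 1.
Legendre symbol 1 ⇒ 8117 is split.

splits completely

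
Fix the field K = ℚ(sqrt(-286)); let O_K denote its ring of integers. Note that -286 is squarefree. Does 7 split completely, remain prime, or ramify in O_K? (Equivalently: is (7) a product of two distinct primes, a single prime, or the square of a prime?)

split

d = -286 ≡ 2 (mod 4), so O_K = ℤ[√-286] and disc(K) = 4d = -1144.
7 ∤ -1144, so 7 is unramified.
(-286/7) = 1^3 mod 7 = 1, giving Legendre symbol 1.
(-286/7) = 1, so 7 splits.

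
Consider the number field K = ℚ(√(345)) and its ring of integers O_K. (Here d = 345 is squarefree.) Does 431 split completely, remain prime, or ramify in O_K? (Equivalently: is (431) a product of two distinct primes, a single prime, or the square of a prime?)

p splits

Since 345 ≡ 1 mod 4, the ring of integers is ℤ[(1+√345)/2] with discriminant 345.
Since gcd(431, 345) = 1 the prime 431 does not ramify.
(345/431) = 345^215 mod 431 = 1, giving Legendre symbol 1.
(345/431) = 1, so 431 splits.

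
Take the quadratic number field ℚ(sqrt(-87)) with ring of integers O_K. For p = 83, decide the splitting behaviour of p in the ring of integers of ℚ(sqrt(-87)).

inert — (83) stays prime in O_K

d = -87 ≡ 1 (mod 4), so O_K = ℤ[(1+√-87)/2] and disc(K) = d = -87.
disc(K) = -87 is not divisible by 83; 83 is unramified.
Compute (-87/83) via Euler: 79^((83-1)/2) mod 83 = 82, so (-87/83) = -1.
d is a non-residue mod p, hence 83 remains inert in O_K.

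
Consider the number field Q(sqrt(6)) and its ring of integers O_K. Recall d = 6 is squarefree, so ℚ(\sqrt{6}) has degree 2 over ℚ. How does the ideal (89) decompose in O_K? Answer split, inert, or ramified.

inert

d = 6 ≡ 2 (mod 4), so O_K = ℤ[√6] and disc(K) = 4d = 24.
disc(K) = 24 is not divisible by 89; 89 is unramified.
Legendre symbol by Euler's criterion: (6/89) ≡ 6^44 ≡ 88 (mod 89), i.e. (6/89) = -1.
(6/89) = -1, so 89 is inert.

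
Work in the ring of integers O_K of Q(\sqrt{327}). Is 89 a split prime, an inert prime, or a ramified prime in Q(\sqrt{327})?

Since 327 ≢ 1 mod 4, the ring of integers is ℤ[√327] with discriminant 4·327 = 1308.
Since gcd(89, 1308) = 1 the prime 89 does not ramify.
Legendre symbol by Euler's criterion: (327/89) ≡ 327^44 ≡ 88 (mod 89), i.e. (327/89) = -1.
Legendre symbol -1 ⇒ 89 is inert.

inert — (89) stays prime in O_K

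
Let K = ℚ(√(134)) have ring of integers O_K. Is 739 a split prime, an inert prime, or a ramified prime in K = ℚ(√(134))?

Since 134 ≢ 1 mod 4, the ring of integers is ℤ[√134] with discriminant 4·134 = 536.
Since gcd(739, 536) = 1 the prime 739 does not ramify.
Compute (134/739) via Euler: 134^((739-1)/2) mod 739 = 738, so (134/739) = -1.
Legendre symbol -1 ⇒ 739 is inert.

p is inert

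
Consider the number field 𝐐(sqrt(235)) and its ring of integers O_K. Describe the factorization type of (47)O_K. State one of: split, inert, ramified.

Since 235 ≢ 1 mod 4, the ring of integers is ℤ[√235] with discriminant 4·235 = 940.
disc(K) = 940 = 47·20, so p = 47 is ramified.

47 is ramified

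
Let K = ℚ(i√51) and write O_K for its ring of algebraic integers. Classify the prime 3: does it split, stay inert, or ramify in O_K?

Since -51 ≡ 1 mod 4, the ring of integers is ℤ[(1+√-51)/2] with discriminant -51.
disc(K) = -51 = 3·(-17), so p = 3 is ramified.

ramified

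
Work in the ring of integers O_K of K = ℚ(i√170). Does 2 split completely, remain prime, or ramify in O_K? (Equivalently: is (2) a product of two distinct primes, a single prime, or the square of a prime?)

p ramifies

-170 mod 4 = 2, hence disc K = 4·(-170) = -680 and O_K = ℤ[√-170].
Ramification test: 2 | -680. The prime 2 ramifies in K.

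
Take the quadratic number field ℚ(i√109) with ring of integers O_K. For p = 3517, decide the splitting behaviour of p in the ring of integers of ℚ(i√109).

split

d = -109 ≡ 3 (mod 4), so O_K = ℤ[√-109] and disc(K) = 4d = -436.
Since gcd(3517, -436) = 1 the prime 3517 does not ramify.
(-109/3517) = 3408^1758 mod 3517 = 1, giving Legendre symbol 1.
Legendre symbol 1 ⇒ 3517 is split.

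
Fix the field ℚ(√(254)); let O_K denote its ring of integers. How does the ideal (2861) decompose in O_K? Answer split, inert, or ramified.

2861 splits in O_K

d = 254 ≡ 2 (mod 4), so O_K = ℤ[√254] and disc(K) = 4d = 1016.
disc(K) = 1016 is not divisible by 2861; 2861 is unramified.
Euler's criterion: 254^1430 mod 2861 = 1. Thus (254|2861) = 1.
(254/2861) = 1, so 2861 splits.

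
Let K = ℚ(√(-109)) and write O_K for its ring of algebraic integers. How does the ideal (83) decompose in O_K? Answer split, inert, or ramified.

d = -109 ≡ 3 (mod 4), so O_K = ℤ[√-109] and disc(K) = 4d = -436.
Since gcd(83, -436) = 1 the prime 83 does not ramify.
Compute (-109/83) via Euler: 57^((83-1)/2) mod 83 = 82, so (-109/83) = -1.
(-109/83) = -1, so 83 is inert.

p is inert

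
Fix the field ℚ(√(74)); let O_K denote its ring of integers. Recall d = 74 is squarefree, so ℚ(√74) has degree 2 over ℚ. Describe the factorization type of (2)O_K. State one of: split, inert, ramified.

p ramifies

d = 74 ≡ 2 (mod 4), so O_K = ℤ[√74] and disc(K) = 4d = 296.
disc(K) = 296 = 2·148, so p = 2 is ramified.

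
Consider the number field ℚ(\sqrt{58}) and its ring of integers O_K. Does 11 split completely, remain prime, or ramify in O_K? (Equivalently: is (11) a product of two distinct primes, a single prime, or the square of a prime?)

split

58 mod 4 = 2, hence disc K = 4·58 = 232 and O_K = ℤ[√58].
11 ∤ 232, so 11 is unramified.
Euler's criterion: 58^5 mod 11 = 1. Thus (58|11) = 1.
d is a quadratic residue mod p, hence 11 splits in O_K.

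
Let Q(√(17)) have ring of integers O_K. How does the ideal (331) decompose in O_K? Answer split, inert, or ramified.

d = 17 ≡ 1 (mod 4), so O_K = ℤ[(1+√17)/2] and disc(K) = d = 17.
331 ∤ 17, so 331 is unramified.
Compute (17/331) via Euler: 17^((331-1)/2) mod 331 = 1, so (17/331) = 1.
d is a quadratic residue mod p, hence 331 splits in O_K.

split — (331) = 𝔭₁𝔭₂ with 𝔭₁ ≠ 𝔭₂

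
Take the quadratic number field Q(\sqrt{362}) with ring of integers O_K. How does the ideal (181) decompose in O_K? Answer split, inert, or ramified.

ramified

d = 362 ≡ 2 (mod 4), so O_K = ℤ[√362] and disc(K) = 4d = 1448.
Ramification test: 181 | 1448. The prime 181 ramifies in K.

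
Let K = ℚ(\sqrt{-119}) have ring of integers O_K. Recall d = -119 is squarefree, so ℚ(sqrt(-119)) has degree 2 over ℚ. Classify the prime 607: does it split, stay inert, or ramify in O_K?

607 splits in O_K

d = -119 ≡ 1 (mod 4), so O_K = ℤ[(1+√-119)/2] and disc(K) = d = -119.
disc(K) = -119 is not divisible by 607; 607 is unramified.
Legendre symbol by Euler's criterion: (-119/607) ≡ (-119)^303 ≡ 1 (mod 607), i.e. (-119/607) = 1.
(-119/607) = 1, so 607 splits.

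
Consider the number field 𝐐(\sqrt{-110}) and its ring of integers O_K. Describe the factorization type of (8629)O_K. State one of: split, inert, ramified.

-110 mod 4 = 2, hence disc K = 4·(-110) = -440 and O_K = ℤ[√-110].
Since gcd(8629, -440) = 1 the prime 8629 does not ramify.
Euler's criterion: (-110)^4314 mod 8629 = 8628. Thus (-110|8629) = -1.
(-110/8629) = -1, so 8629 is inert.

p is inert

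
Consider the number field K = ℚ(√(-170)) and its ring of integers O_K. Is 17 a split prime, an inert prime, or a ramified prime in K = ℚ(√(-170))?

-170 mod 4 = 2, hence disc K = 4·(-170) = -680 and O_K = ℤ[√-170].
Ramification test: 17 | -680. The prime 17 ramifies in K.

ramifies in O_K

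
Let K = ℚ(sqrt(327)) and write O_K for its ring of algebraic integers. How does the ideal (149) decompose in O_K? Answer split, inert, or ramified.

split — (149) = 𝔭₁𝔭₂ with 𝔭₁ ≠ 𝔭₂

Since 327 ≢ 1 mod 4, the ring of integers is ℤ[√327] with discriminant 4·327 = 1308.
disc(K) = 1308 is not divisible by 149; 149 is unramified.
Compute (327/149) via Euler: 29^((149-1)/2) mod 149 = 1, so (327/149) = 1.
(327/149) = 1, so 149 splits.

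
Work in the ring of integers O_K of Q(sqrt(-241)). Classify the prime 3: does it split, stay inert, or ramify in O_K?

p is inert

-241 mod 4 = 3, hence disc K = 4·(-241) = -964 and O_K = ℤ[√-241].
disc(K) = -964 is not divisible by 3; 3 is unramified.
(-241/3) = 2^1 mod 3 = 2, giving Legendre symbol -1.
d is a non-residue mod p, hence 3 remains inert in O_K.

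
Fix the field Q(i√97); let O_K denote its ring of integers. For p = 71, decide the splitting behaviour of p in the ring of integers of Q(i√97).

splits completely

-97 mod 4 = 3, hence disc K = 4·(-97) = -388 and O_K = ℤ[√-97].
Since gcd(71, -388) = 1 the prime 71 does not ramify.
Euler's criterion: (-97)^35 mod 71 = 1. Thus (-97|71) = 1.
(-97/71) = 1, so 71 splits.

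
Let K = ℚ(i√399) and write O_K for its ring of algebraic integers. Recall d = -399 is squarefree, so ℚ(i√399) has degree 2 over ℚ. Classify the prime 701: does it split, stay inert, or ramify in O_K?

Since -399 ≡ 1 mod 4, the ring of integers is ℤ[(1+√-399)/2] with discriminant -399.
Since gcd(701, -399) = 1 the prime 701 does not ramify.
(-399/701) = 302^350 mod 701 = 700, giving Legendre symbol -1.
d is a non-residue mod p, hence 701 remains inert in O_K.

inert — (701) stays prime in O_K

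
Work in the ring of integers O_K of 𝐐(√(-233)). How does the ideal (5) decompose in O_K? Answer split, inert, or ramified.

-233 mod 4 = 3, hence disc K = 4·(-233) = -932 and O_K = ℤ[√-233].
5 ∤ -932, so 5 is unramified.
Compute (-233/5) via Euler: 2^((5-1)/2) mod 5 = 4, so (-233/5) = -1.
d is a non-residue mod p, hence 5 remains inert in O_K.

inert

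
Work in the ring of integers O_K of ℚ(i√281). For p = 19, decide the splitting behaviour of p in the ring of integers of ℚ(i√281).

19 splits in O_K

-281 mod 4 = 3, hence disc K = 4·(-281) = -1124 and O_K = ℤ[√-281].
Since gcd(19, -1124) = 1 the prime 19 does not ramify.
Legendre symbol by Euler's criterion: (-281/19) ≡ (-281)^9 ≡ 1 (mod 19), i.e. (-281/19) = 1.
d is a quadratic residue mod p, hence 19 splits in O_K.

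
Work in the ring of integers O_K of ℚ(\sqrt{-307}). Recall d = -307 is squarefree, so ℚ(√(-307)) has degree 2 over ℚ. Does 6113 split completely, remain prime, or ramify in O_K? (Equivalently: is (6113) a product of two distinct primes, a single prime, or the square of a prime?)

Since -307 ≡ 1 mod 4, the ring of integers is ℤ[(1+√-307)/2] with discriminant -307.
disc(K) = -307 is not divisible by 6113; 6113 is unramified.
Compute (-307/6113) via Euler: 5806^((6113-1)/2) mod 6113 = 1, so (-307/6113) = 1.
(-307/6113) = 1, so 6113 splits.

6113 splits in O_K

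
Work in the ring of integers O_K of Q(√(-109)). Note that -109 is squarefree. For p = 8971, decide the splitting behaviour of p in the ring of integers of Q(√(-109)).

p splits

Since -109 ≢ 1 mod 4, the ring of integers is ℤ[√-109] with discriminant 4·(-109) = -436.
disc(K) = -436 is not divisible by 8971; 8971 is unramified.
Compute (-109/8971) via Euler: 8862^((8971-1)/2) mod 8971 = 1, so (-109/8971) = 1.
(-109/8971) = 1, so 8971 splits.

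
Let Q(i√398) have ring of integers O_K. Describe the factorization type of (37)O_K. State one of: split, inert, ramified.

d = -398 ≡ 2 (mod 4), so O_K = ℤ[√-398] and disc(K) = 4d = -1592.
disc(K) = -1592 is not divisible by 37; 37 is unramified.
(-398/37) = 9^18 mod 37 = 1, giving Legendre symbol 1.
(-398/37) = 1, so 37 splits.

splits completely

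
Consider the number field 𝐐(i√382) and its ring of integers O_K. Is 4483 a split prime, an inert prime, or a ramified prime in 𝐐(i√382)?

remains prime (inert)

Since -382 ≢ 1 mod 4, the ring of integers is ℤ[√-382] with discriminant 4·(-382) = -1528.
4483 ∤ -1528, so 4483 is unramified.
Compute (-382/4483) via Euler: 4101^((4483-1)/2) mod 4483 = 4482, so (-382/4483) = -1.
(-382/4483) = -1, so 4483 is inert.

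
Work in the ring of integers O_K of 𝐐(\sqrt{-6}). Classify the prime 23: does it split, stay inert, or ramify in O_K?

d = -6 ≡ 2 (mod 4), so O_K = ℤ[√-6] and disc(K) = 4d = -24.
23 ∤ -24, so 23 is unramified.
(-6/23) = 17^11 mod 23 = 22, giving Legendre symbol -1.
(-6/23) = -1, so 23 is inert.

p is inert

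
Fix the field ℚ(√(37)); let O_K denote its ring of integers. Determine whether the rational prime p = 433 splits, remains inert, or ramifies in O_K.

split — (433) = 𝔭₁𝔭₂ with 𝔭₁ ≠ 𝔭₂

37 mod 4 = 1, hence disc K = 37 and O_K = ℤ[(1+√37)/2].
disc(K) = 37 is not divisible by 433; 433 is unramified.
Euler's criterion: 37^216 mod 433 = 1. Thus (37|433) = 1.
(37/433) = 1, so 433 splits.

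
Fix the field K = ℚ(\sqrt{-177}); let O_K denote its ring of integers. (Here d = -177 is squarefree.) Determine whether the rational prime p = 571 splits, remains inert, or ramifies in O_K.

-177 mod 4 = 3, hence disc K = 4·(-177) = -708 and O_K = ℤ[√-177].
Since gcd(571, -708) = 1 the prime 571 does not ramify.
Legendre symbol by Euler's criterion: (-177/571) ≡ (-177)^285 ≡ 1 (mod 571), i.e. (-177/571) = 1.
(-177/571) = 1, so 571 splits.

split — (571) = 𝔭₁𝔭₂ with 𝔭₁ ≠ 𝔭₂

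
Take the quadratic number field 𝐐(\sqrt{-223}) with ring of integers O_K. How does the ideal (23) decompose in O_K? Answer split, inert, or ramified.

23 remains inert

-223 mod 4 = 1, hence disc K = -223 and O_K = ℤ[(1+√-223)/2].
disc(K) = -223 is not divisible by 23; 23 is unramified.
(-223/23) = 7^11 mod 23 = 22, giving Legendre symbol -1.
Legendre symbol -1 ⇒ 23 is inert.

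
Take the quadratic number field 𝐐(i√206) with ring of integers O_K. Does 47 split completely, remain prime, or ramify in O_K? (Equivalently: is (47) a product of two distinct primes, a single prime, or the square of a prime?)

Since -206 ≢ 1 mod 4, the ring of integers is ℤ[√-206] with discriminant 4·(-206) = -824.
Since gcd(47, -824) = 1 the prime 47 does not ramify.
Legendre symbol by Euler's criterion: (-206/47) ≡ (-206)^23 ≡ 46 (mod 47), i.e. (-206/47) = -1.
Legendre symbol -1 ⇒ 47 is inert.

inert — (47) stays prime in O_K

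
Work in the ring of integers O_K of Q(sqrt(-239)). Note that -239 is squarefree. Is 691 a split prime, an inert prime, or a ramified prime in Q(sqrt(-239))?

-239 mod 4 = 1, hence disc K = -239 and O_K = ℤ[(1+√-239)/2].
Since gcd(691, -239) = 1 the prime 691 does not ramify.
(-239/691) = 452^345 mod 691 = 1, giving Legendre symbol 1.
(-239/691) = 1, so 691 splits.

splits completely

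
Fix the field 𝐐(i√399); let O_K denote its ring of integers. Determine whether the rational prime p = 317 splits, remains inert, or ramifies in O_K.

-399 mod 4 = 1, hence disc K = -399 and O_K = ℤ[(1+√-399)/2].
Since gcd(317, -399) = 1 the prime 317 does not ramify.
Legendre symbol by Euler's criterion: (-399/317) ≡ (-399)^158 ≡ 1 (mod 317), i.e. (-399/317) = 1.
d is a quadratic residue mod p, hence 317 splits in O_K.

p splits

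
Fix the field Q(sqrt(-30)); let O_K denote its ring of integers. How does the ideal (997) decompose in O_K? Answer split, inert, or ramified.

splits completely

-30 mod 4 = 2, hence disc K = 4·(-30) = -120 and O_K = ℤ[√-30].
997 ∤ -120, so 997 is unramified.
(-30/997) = 967^498 mod 997 = 1, giving Legendre symbol 1.
Legendre symbol 1 ⇒ 997 is split.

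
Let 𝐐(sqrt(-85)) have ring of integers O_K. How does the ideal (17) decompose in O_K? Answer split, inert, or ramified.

ramified — (17) = 𝔭²

Since -85 ≢ 1 mod 4, the ring of integers is ℤ[√-85] with discriminant 4·(-85) = -340.
17 divides disc(K) = -340, so 17 ramifies.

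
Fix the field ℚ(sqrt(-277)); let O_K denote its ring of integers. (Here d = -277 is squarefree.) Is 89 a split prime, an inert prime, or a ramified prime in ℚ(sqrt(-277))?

Since -277 ≢ 1 mod 4, the ring of integers is ℤ[√-277] with discriminant 4·(-277) = -1108.
disc(K) = -1108 is not divisible by 89; 89 is unramified.
Legendre symbol by Euler's criterion: (-277/89) ≡ (-277)^44 ≡ 1 (mod 89), i.e. (-277/89) = 1.
d is a quadratic residue mod p, hence 89 splits in O_K.

p splits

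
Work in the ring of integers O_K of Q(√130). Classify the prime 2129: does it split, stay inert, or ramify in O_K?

130 mod 4 = 2, hence disc K = 4·130 = 520 and O_K = ℤ[√130].
disc(K) = 520 is not divisible by 2129; 2129 is unramified.
(130/2129) = 130^1064 mod 2129 = 1, giving Legendre symbol 1.
Legendre symbol 1 ⇒ 2129 is split.

p splits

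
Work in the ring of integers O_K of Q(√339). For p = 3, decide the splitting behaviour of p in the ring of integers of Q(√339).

ramified

339 mod 4 = 3, hence disc K = 4·339 = 1356 and O_K = ℤ[√339].
3 divides disc(K) = 1356, so 3 ramifies.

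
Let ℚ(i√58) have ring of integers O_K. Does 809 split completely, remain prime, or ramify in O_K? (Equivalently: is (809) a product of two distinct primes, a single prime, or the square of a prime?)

Since -58 ≢ 1 mod 4, the ring of integers is ℤ[√-58] with discriminant 4·(-58) = -232.
Since gcd(809, -232) = 1 the prime 809 does not ramify.
(-58/809) = 751^404 mod 809 = 808, giving Legendre symbol -1.
Legendre symbol -1 ⇒ 809 is inert.

809 remains inert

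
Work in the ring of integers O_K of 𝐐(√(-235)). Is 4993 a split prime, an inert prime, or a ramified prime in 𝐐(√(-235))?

split

-235 mod 4 = 1, hence disc K = -235 and O_K = ℤ[(1+√-235)/2].
Since gcd(4993, -235) = 1 the prime 4993 does not ramify.
Euler's criterion: (-235)^2496 mod 4993 = 1. Thus (-235|4993) = 1.
(-235/4993) = 1, so 4993 splits.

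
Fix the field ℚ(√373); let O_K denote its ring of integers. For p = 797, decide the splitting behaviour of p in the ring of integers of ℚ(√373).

splits completely

d = 373 ≡ 1 (mod 4), so O_K = ℤ[(1+√373)/2] and disc(K) = d = 373.
disc(K) = 373 is not divisible by 797; 797 is unramified.
Euler's criterion: 373^398 mod 797 = 1. Thus (373|797) = 1.
Legendre symbol 1 ⇒ 797 is split.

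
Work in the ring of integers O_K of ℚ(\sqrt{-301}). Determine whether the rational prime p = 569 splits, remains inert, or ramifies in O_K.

Since -301 ≢ 1 mod 4, the ring of integers is ℤ[√-301] with discriminant 4·(-301) = -1204.
Since gcd(569, -1204) = 1 the prime 569 does not ramify.
Legendre symbol by Euler's criterion: (-301/569) ≡ (-301)^284 ≡ 1 (mod 569), i.e. (-301/569) = 1.
(-301/569) = 1, so 569 splits.

splits completely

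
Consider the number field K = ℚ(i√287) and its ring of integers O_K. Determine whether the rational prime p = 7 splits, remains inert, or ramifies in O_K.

ramifies in O_K

Since -287 ≡ 1 mod 4, the ring of integers is ℤ[(1+√-287)/2] with discriminant -287.
7 divides disc(K) = -287, so 7 ramifies.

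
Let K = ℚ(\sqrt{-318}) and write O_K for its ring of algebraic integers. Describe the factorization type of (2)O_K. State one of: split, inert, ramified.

ramified — (2) = 𝔭²

-318 mod 4 = 2, hence disc K = 4·(-318) = -1272 and O_K = ℤ[√-318].
Ramification test: 2 | -1272. The prime 2 ramifies in K.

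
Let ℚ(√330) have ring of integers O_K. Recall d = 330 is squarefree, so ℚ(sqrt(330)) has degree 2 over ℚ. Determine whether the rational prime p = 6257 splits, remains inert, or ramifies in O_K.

split — (6257) = 𝔭₁𝔭₂ with 𝔭₁ ≠ 𝔭₂

d = 330 ≡ 2 (mod 4), so O_K = ℤ[√330] and disc(K) = 4d = 1320.
Since gcd(6257, 1320) = 1 the prime 6257 does not ramify.
Euler's criterion: 330^3128 mod 6257 = 1. Thus (330|6257) = 1.
(330/6257) = 1, so 6257 splits.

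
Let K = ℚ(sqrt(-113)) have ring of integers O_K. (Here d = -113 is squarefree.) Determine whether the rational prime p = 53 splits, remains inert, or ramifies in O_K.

-113 mod 4 = 3, hence disc K = 4·(-113) = -452 and O_K = ℤ[√-113].
53 ∤ -452, so 53 is unramified.
Compute (-113/53) via Euler: 46^((53-1)/2) mod 53 = 1, so (-113/53) = 1.
d is a quadratic residue mod p, hence 53 splits in O_K.

split — (53) = 𝔭₁𝔭₂ with 𝔭₁ ≠ 𝔭₂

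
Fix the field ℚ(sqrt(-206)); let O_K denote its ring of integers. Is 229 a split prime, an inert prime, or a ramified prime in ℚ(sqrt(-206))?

d = -206 ≡ 2 (mod 4), so O_K = ℤ[√-206] and disc(K) = 4d = -824.
Since gcd(229, -824) = 1 the prime 229 does not ramify.
(-206/229) = 23^114 mod 229 = 228, giving Legendre symbol -1.
d is a non-residue mod p, hence 229 remains inert in O_K.

remains prime (inert)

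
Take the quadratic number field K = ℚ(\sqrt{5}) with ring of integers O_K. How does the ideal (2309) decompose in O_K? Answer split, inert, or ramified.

2309 splits in O_K

5 mod 4 = 1, hence disc K = 5 and O_K = ℤ[(1+√5)/2].
2309 ∤ 5, so 2309 is unramified.
Legendre symbol by Euler's criterion: (5/2309) ≡ 5^1154 ≡ 1 (mod 2309), i.e. (5/2309) = 1.
(5/2309) = 1, so 2309 splits.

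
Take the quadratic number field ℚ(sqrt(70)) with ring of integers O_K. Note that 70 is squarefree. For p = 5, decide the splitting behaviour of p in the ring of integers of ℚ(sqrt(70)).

ramifies in O_K

70 mod 4 = 2, hence disc K = 4·70 = 280 and O_K = ℤ[√70].
Ramification test: 5 | 280. The prime 5 ramifies in K.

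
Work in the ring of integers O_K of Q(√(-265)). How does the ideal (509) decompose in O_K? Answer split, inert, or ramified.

Since -265 ≢ 1 mod 4, the ring of integers is ℤ[√-265] with discriminant 4·(-265) = -1060.
disc(K) = -1060 is not divisible by 509; 509 is unramified.
(-265/509) = 244^254 mod 509 = 508, giving Legendre symbol -1.
Legendre symbol -1 ⇒ 509 is inert.

inert — (509) stays prime in O_K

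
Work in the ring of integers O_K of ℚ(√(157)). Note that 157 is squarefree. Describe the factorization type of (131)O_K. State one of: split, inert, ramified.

d = 157 ≡ 1 (mod 4), so O_K = ℤ[(1+√157)/2] and disc(K) = d = 157.
131 ∤ 157, so 131 is unramified.
Euler's criterion: 157^65 mod 131 = 130. Thus (157|131) = -1.
Legendre symbol -1 ⇒ 131 is inert.

remains prime (inert)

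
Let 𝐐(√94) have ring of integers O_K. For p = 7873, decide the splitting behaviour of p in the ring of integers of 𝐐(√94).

d = 94 ≡ 2 (mod 4), so O_K = ℤ[√94] and disc(K) = 4d = 376.
Since gcd(7873, 376) = 1 the prime 7873 does not ramify.
Compute (94/7873) via Euler: 94^((7873-1)/2) mod 7873 = 1, so (94/7873) = 1.
(94/7873) = 1, so 7873 splits.

split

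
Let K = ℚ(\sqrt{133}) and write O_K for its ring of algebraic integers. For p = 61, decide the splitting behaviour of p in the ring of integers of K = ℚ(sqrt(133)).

133 mod 4 = 1, hence disc K = 133 and O_K = ℤ[(1+√133)/2].
61 ∤ 133, so 61 is unramified.
(133/61) = 11^30 mod 61 = 60, giving Legendre symbol -1.
d is a non-residue mod p, hence 61 remains inert in O_K.

remains prime (inert)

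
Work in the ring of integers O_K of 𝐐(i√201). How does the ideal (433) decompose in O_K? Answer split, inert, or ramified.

433 remains inert

-201 mod 4 = 3, hence disc K = 4·(-201) = -804 and O_K = ℤ[√-201].
Since gcd(433, -804) = 1 the prime 433 does not ramify.
Legendre symbol by Euler's criterion: (-201/433) ≡ (-201)^216 ≡ 432 (mod 433), i.e. (-201/433) = -1.
(-201/433) = -1, so 433 is inert.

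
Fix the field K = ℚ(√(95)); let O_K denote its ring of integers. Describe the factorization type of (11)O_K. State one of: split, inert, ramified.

95 mod 4 = 3, hence disc K = 4·95 = 380 and O_K = ℤ[√95].
disc(K) = 380 is not divisible by 11; 11 is unramified.
(95/11) = 7^5 mod 11 = 10, giving Legendre symbol -1.
d is a non-residue mod p, hence 11 remains inert in O_K.

inert — (11) stays prime in O_K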